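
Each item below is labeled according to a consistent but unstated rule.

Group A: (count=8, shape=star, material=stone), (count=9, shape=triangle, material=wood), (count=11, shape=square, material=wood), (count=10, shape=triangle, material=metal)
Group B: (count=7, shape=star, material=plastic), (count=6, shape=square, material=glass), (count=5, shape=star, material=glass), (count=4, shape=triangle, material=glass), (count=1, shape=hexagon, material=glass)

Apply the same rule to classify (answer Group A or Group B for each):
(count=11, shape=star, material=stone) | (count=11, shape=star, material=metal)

Every 'Group A' example satisfies: count ≥ 8. None of the 'Group B' examples do.
(count=11, shape=star, material=stone) → count = 11 → Group A.
(count=11, shape=star, material=metal) → count = 11 → Group A.

Group A, Group A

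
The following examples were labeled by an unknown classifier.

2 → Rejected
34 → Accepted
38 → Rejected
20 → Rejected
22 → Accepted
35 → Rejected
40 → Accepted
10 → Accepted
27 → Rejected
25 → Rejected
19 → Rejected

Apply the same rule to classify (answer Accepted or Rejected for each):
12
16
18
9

All 'Accepted' examples share one property — ≡ 4 (mod 6) — and every 'Rejected' example lacks it.

Rejected, Accepted, Rejected, Rejected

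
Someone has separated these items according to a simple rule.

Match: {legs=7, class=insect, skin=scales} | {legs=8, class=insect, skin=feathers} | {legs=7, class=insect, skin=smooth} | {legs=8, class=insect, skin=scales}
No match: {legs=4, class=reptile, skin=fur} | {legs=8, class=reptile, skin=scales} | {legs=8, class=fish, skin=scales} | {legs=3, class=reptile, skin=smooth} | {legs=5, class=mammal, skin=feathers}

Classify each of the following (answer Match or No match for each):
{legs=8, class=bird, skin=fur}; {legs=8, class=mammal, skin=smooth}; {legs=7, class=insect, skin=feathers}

No match, No match, Match

Looking at the examples, the only property every 'Match' case has and every 'No match' case lacks is: class is insect.
{legs=8, class=bird, skin=fur} → class is bird → No match. {legs=8, class=mammal, skin=smooth} → class is mammal → No match. {legs=7, class=insect, skin=feathers} → class is insect → Match.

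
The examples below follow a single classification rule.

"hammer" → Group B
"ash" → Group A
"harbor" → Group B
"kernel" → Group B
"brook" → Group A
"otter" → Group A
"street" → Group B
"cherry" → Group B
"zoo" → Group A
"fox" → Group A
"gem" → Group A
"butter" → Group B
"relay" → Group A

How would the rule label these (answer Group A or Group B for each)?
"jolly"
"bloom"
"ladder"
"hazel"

Group A, Group A, Group B, Group A

The simplest hypothesis consistent with all the labels is: odd length.
"jolly": length 5 — satisfies this, so Group A.
"bloom": length 5 — satisfies this, so Group A.
"ladder": length 6 — fails this test, so Group B.
"hazel": length 5 — satisfies this, so Group A.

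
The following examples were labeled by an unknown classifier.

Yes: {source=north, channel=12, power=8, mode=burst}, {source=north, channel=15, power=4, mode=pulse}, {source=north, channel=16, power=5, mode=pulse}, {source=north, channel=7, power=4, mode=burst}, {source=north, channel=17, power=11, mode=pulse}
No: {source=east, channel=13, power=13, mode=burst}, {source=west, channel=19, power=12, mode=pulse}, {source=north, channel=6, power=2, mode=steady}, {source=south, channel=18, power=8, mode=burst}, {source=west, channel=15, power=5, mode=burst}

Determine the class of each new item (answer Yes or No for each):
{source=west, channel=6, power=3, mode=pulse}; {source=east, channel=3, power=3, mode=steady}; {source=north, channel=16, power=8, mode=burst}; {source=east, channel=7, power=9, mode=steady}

All 'Yes' examples share one property — source is north AND power ≥ 4 — and every 'No' example lacks it.
{source=west, channel=6, power=3, mode=pulse}: source is west, power = 3, doesn't qualify → No.
{source=east, channel=3, power=3, mode=steady}: source is east, power = 3, doesn't qualify → No.
{source=north, channel=16, power=8, mode=burst}: source is north, power = 8, qualifies → Yes.
{source=east, channel=7, power=9, mode=steady}: source is east, power = 9, doesn't qualify → No.

No, No, Yes, No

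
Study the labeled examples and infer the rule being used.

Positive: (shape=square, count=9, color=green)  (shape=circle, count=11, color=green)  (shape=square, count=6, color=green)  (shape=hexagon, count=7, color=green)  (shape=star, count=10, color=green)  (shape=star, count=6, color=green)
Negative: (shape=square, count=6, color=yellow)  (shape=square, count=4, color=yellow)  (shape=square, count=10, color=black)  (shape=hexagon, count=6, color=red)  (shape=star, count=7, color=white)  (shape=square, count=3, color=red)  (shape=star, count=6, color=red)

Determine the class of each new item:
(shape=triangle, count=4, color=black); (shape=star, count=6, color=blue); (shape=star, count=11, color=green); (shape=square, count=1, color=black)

The simplest hypothesis consistent with all the labels is: color is green.
Negative: (shape=triangle, count=4, color=black), since color is black. Negative: (shape=star, count=6, color=blue), since color is blue. Positive: (shape=star, count=11, color=green), since color is green. Negative: (shape=square, count=1, color=black), since color is black.

Negative, Negative, Positive, Negative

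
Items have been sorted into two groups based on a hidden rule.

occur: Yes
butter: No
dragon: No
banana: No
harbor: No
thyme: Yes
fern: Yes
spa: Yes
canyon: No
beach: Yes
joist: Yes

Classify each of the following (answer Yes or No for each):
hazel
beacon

Yes, No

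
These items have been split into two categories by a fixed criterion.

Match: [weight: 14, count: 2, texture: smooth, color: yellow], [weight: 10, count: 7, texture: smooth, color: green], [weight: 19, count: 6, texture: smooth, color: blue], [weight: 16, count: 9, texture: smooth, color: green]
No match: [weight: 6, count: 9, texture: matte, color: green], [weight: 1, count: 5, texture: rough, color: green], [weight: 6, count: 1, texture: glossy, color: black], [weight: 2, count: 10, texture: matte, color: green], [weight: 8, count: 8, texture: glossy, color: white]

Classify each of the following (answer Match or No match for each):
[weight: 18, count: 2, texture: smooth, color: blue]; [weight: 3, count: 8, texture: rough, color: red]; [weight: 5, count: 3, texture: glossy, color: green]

The rule appears to be: texture is smooth.
[weight: 18, count: 2, texture: smooth, color: blue] → texture is smooth → Match.
[weight: 3, count: 8, texture: rough, color: red] → texture is rough → No match.
[weight: 5, count: 3, texture: glossy, color: green] → texture is glossy → No match.

Match, No match, No match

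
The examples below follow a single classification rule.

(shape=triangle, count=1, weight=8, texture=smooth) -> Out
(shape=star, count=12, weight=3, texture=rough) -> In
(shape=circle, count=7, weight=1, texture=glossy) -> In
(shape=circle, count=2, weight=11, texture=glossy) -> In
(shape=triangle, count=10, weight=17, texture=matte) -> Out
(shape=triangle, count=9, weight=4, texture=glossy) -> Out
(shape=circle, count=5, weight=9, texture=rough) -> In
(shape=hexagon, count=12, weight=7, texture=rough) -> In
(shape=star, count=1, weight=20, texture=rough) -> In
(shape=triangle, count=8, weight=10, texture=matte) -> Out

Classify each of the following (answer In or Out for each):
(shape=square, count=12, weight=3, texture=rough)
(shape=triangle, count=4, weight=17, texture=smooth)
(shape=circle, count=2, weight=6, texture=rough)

In, Out, In

The common property of the 'In' items is: shape is not triangle. No 'Out' item has it.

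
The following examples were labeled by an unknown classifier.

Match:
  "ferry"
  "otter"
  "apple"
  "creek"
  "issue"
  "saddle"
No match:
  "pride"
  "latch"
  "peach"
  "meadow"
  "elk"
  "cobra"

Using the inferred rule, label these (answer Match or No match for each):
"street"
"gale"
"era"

Match, No match, No match

The simplest hypothesis consistent with all the labels is: has a double letter.
"street" → 'ee' doubled → Match.
"gale" → no doubled letter → No match.
"era" → no doubled letter → No match.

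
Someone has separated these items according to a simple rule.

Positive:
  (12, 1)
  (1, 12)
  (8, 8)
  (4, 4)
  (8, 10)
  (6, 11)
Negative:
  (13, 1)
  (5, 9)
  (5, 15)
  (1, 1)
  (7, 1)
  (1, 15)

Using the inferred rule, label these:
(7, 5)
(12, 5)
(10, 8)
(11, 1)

One predicate separates the groups cleanly: product is even.

Negative, Positive, Positive, Negative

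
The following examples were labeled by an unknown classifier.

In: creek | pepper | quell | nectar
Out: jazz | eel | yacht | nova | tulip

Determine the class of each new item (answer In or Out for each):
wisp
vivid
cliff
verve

Out, Out, Out, In

Every 'In' example satisfies: length ≥ 4 AND contains 'e'. None of the 'Out' examples do.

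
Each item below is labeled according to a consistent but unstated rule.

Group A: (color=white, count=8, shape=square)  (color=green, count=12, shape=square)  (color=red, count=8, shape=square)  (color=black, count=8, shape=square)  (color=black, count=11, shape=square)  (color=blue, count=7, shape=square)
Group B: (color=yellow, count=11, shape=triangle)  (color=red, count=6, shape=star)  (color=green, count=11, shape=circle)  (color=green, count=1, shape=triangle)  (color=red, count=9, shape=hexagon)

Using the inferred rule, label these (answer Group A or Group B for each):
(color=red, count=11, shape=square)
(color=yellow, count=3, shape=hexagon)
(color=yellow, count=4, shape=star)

Group A, Group B, Group B

All 'Group A' examples share one property — shape is square — and every 'Group B' example lacks it.
(color=red, count=11, shape=square): shape is square, passes → Group A.
(color=yellow, count=3, shape=hexagon): shape is hexagon, doesn't match → Group B.
(color=yellow, count=4, shape=star): shape is star, doesn't match → Group B.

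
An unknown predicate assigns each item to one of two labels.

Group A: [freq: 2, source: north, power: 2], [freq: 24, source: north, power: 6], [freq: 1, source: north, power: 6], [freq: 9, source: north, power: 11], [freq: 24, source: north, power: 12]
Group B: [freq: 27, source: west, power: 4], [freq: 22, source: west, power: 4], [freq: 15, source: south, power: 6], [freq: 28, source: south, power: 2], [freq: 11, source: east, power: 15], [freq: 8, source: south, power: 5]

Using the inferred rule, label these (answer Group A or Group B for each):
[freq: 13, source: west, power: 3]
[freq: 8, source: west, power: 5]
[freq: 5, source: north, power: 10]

The rule appears to be: source is north.
[freq: 13, source: west, power: 3]: Group B (source is west).
[freq: 8, source: west, power: 5]: Group B (source is west).
[freq: 5, source: north, power: 10]: Group A (source is north).

Group B, Group B, Group A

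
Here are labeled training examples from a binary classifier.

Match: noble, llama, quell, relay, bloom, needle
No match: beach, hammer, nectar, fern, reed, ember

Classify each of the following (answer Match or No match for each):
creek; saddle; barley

No match, Match, Match

A rule that fits every label: contains 'l' — true of each 'Match' example, false of each 'No match' one.
creek → no 'l' → No match. saddle → has 'l' → Match. barley → has 'l' → Match.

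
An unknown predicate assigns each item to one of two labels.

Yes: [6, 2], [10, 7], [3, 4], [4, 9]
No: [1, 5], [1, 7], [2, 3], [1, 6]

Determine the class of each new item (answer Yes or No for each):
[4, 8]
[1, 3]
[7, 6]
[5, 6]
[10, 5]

Yes, No, Yes, Yes, Yes

One predicate separates the groups cleanly: first ≥ 3.
[4, 8]: Yes (first 4).
[1, 3]: No (first 1).
[7, 6]: Yes (first 7).
[5, 6]: Yes (first 5).
[10, 5]: Yes (first 10).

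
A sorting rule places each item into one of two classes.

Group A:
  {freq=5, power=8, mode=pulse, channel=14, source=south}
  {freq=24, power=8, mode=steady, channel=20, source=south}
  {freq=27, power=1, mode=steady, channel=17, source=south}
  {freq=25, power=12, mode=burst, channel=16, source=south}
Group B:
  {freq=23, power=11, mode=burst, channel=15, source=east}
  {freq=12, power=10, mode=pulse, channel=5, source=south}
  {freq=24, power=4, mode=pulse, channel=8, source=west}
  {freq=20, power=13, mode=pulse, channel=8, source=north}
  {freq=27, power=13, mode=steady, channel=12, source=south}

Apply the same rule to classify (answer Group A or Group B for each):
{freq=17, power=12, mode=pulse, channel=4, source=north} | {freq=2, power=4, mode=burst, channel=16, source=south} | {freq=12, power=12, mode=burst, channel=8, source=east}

The rule appears to be: source is south AND channel ≥ 14.
{freq=17, power=12, mode=pulse, channel=4, source=north} — source is north, channel = 4, hence Group B.
{freq=2, power=4, mode=burst, channel=16, source=south} — source is south, channel = 16, hence Group A.
{freq=12, power=12, mode=burst, channel=8, source=east} — source is east, channel = 8, hence Group B.

Group B, Group A, Group B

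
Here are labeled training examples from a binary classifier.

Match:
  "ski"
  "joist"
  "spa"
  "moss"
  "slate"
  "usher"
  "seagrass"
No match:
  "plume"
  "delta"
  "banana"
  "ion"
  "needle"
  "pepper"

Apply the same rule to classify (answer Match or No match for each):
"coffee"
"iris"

The distinguishing property — contains 's' — holds for all the 'Match' cases and none of the 'No match' cases.
No match: "coffee", since no 's'. Match: "iris", since has 's'.

No match, Match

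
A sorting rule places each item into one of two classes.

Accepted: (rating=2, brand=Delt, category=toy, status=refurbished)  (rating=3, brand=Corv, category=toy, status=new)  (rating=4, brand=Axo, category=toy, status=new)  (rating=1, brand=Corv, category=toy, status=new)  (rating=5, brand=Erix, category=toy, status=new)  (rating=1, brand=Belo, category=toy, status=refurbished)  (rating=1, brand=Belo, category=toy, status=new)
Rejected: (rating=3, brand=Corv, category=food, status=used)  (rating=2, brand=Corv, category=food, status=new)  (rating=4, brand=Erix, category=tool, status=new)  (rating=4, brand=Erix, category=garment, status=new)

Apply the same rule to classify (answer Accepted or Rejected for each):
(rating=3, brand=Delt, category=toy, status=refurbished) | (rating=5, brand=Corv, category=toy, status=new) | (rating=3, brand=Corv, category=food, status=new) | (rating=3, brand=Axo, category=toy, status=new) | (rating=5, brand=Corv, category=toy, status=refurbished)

Checking candidate rules against both groups, what survives is: category is toy.
(rating=3, brand=Delt, category=toy, status=refurbished): category is toy — satisfies this, so Accepted.
(rating=5, brand=Corv, category=toy, status=new): category is toy — satisfies this, so Accepted.
(rating=3, brand=Corv, category=food, status=new): category is food — fails this test, so Rejected.
(rating=3, brand=Axo, category=toy, status=new): category is toy — satisfies this, so Accepted.
(rating=5, brand=Corv, category=toy, status=refurbished): category is toy — satisfies this, so Accepted.

Accepted, Accepted, Rejected, Accepted, Accepted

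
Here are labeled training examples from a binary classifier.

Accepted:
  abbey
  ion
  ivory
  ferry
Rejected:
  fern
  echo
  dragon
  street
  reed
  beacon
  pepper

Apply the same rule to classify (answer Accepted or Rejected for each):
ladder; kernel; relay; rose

Rejected, Rejected, Accepted, Rejected

All 'Accepted' examples share one property — odd length — and every 'Rejected' example lacks it.
ladder → length 6 → Rejected. kernel → length 6 → Rejected. relay → length 5 → Accepted. rose → length 4 → Rejected.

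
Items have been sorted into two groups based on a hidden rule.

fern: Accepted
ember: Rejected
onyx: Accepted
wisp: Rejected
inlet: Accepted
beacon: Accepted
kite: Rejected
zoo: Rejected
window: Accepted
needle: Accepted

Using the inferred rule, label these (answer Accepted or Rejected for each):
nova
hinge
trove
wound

Looking at the examples, the only property every 'Accepted' case has and every 'Rejected' case lacks is: contains 'n'.
nova: Accepted (has 'n'). hinge: Accepted (has 'n'). trove: Rejected (no 'n'). wound: Accepted (has 'n').

Accepted, Accepted, Rejected, Accepted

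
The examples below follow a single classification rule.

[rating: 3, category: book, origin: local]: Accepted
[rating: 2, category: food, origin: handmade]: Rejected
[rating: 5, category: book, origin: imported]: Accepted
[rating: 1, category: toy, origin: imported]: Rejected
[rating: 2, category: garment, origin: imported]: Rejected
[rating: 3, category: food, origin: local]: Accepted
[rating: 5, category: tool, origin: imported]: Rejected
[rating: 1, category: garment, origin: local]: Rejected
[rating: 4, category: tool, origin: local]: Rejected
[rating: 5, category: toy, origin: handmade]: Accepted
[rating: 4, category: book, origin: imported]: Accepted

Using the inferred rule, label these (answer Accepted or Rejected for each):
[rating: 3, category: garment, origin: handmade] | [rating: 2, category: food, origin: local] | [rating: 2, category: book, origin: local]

Accepted, Rejected, Rejected

Rule: category is not tool AND rating ≥ 3. This holds for each 'Accepted' example and fails for each 'Rejected' one.
Accepted: [rating: 3, category: garment, origin: handmade], since category is garment, rating = 3.
Rejected: [rating: 2, category: food, origin: local], since category is food, rating = 2.
Rejected: [rating: 2, category: book, origin: local], since category is book, rating = 2.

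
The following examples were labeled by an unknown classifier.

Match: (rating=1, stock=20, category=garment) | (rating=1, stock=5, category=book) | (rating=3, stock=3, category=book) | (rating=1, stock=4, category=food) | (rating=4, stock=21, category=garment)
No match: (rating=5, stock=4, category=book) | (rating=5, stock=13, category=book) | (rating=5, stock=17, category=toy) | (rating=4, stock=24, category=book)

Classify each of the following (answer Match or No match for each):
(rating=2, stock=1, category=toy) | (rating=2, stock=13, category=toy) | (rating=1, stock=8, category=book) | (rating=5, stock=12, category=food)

Match, Match, Match, No match

One predicate separates the groups cleanly: rating ≤ 4 AND stock ≤ 21.
(rating=2, stock=1, category=toy) — rating = 2, stock = 1, hence Match. (rating=2, stock=13, category=toy) — rating = 2, stock = 13, hence Match. (rating=1, stock=8, category=book) — rating = 1, stock = 8, hence Match. (rating=5, stock=12, category=food) — rating = 5, stock = 12, hence No match.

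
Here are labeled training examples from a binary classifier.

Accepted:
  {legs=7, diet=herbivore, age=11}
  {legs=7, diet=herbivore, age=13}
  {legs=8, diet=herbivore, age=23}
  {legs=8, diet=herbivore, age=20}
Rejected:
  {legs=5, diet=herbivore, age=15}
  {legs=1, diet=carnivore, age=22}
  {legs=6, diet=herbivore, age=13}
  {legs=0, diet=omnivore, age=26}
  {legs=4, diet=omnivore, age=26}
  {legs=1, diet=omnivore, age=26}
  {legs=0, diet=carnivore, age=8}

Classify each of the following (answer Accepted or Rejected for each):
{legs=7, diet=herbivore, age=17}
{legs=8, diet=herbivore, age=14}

Accepted, Accepted

One predicate separates the groups cleanly: legs ≥ 7.
{legs=7, diet=herbivore, age=17} → legs = 7 → Accepted. {legs=8, diet=herbivore, age=14} → legs = 8 → Accepted.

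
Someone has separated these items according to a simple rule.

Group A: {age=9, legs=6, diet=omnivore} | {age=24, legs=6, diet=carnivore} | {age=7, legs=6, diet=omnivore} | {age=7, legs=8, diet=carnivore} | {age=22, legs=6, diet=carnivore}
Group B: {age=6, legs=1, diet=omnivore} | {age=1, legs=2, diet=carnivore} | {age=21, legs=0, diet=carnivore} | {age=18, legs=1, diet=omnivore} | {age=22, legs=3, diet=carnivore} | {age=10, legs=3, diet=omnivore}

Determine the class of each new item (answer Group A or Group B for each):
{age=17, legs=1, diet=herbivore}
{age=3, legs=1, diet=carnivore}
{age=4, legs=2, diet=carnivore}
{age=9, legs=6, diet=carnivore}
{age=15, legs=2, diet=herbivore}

Group B, Group B, Group B, Group A, Group B

Rule: legs ≥ 6. This holds for each 'Group A' example and fails for each 'Group B' one.
{age=17, legs=1, diet=herbivore}: legs = 1, doesn't match → Group B.
{age=3, legs=1, diet=carnivore}: legs = 1, doesn't match → Group B.
{age=4, legs=2, diet=carnivore}: legs = 2, doesn't match → Group B.
{age=9, legs=6, diet=carnivore}: legs = 6, checks out → Group A.
{age=15, legs=2, diet=herbivore}: legs = 2, doesn't match → Group B.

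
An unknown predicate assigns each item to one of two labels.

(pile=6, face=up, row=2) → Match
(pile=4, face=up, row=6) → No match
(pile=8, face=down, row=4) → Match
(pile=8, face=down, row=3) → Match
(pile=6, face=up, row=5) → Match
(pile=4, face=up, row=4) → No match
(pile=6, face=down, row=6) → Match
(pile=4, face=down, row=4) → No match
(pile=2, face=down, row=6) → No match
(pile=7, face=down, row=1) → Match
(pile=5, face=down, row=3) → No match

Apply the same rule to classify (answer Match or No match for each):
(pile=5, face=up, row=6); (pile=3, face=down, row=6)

No match, No match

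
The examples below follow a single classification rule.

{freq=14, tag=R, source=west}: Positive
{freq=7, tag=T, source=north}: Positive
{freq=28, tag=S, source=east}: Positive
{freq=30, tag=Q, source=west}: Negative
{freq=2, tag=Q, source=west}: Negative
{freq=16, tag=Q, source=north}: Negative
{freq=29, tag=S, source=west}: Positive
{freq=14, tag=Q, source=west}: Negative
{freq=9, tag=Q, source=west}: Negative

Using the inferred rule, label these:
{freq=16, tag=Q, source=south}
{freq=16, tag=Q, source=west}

Negative, Negative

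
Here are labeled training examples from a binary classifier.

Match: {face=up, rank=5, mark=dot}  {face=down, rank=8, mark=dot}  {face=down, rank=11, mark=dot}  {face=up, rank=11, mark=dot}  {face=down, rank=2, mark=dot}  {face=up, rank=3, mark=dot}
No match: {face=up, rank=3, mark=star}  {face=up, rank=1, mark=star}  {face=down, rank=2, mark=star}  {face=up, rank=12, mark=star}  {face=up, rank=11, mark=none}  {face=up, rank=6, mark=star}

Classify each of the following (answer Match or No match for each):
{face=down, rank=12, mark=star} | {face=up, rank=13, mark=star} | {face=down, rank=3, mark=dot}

No match, No match, Match

Looking at the examples, the only property every 'Match' case has and every 'No match' case lacks is: mark is dot.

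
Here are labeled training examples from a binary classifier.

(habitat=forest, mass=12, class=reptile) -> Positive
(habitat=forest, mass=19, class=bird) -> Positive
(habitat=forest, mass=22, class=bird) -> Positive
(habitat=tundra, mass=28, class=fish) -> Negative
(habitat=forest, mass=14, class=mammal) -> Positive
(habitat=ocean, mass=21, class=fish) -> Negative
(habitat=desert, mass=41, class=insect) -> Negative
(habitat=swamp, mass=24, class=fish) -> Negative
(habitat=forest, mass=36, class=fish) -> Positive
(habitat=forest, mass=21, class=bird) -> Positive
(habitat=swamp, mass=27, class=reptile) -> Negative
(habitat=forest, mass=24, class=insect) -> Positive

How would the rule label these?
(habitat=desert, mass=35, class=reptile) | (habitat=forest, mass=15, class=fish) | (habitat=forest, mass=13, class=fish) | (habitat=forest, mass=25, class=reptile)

Negative, Positive, Positive, Positive

The rule appears to be: habitat is forest.
(habitat=desert, mass=35, class=reptile) → habitat is desert → Negative.
(habitat=forest, mass=15, class=fish) → habitat is forest → Positive.
(habitat=forest, mass=13, class=fish) → habitat is forest → Positive.
(habitat=forest, mass=25, class=reptile) → habitat is forest → Positive.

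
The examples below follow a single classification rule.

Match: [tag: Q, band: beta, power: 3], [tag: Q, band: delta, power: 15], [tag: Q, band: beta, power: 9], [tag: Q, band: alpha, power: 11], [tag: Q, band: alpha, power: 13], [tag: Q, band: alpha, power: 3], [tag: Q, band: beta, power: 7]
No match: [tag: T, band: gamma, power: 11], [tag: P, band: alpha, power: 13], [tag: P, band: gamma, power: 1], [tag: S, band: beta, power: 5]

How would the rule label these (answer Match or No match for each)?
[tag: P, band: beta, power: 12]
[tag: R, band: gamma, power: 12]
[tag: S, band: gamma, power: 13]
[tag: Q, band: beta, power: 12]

No match, No match, No match, Match

The rule appears to be: tag is Q.
[tag: P, band: beta, power: 12]: tag is P — doesn't qualify, so No match.
[tag: R, band: gamma, power: 12]: tag is R — doesn't qualify, so No match.
[tag: S, band: gamma, power: 13]: tag is S — doesn't qualify, so No match.
[tag: Q, band: beta, power: 12]: tag is Q — qualifies, so Match.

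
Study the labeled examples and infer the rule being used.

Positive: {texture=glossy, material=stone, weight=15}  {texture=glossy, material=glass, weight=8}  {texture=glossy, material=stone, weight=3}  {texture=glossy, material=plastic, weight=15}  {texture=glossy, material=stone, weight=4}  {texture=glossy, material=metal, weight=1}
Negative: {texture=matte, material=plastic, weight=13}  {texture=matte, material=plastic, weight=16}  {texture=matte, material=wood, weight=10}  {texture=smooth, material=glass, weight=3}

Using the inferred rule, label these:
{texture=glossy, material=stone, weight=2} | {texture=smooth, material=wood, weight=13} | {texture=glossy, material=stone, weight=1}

Positive, Negative, Positive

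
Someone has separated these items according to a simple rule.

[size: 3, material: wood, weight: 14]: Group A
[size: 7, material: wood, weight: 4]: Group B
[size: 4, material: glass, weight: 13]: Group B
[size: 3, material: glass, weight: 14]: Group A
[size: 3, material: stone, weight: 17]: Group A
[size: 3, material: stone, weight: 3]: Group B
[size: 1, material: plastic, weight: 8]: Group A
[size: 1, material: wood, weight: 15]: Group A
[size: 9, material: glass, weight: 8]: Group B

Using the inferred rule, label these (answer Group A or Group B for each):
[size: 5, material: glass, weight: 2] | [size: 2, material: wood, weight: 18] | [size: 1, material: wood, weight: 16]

Group B, Group A, Group A

The rule appears to be: size ≤ 3 AND weight ≥ 4.
[size: 5, material: glass, weight: 2]: size = 5, weight = 2, fails the rule → Group B. [size: 2, material: wood, weight: 18]: size = 2, weight = 18, meets the rule → Group A. [size: 1, material: wood, weight: 16]: size = 1, weight = 16, meets the rule → Group A.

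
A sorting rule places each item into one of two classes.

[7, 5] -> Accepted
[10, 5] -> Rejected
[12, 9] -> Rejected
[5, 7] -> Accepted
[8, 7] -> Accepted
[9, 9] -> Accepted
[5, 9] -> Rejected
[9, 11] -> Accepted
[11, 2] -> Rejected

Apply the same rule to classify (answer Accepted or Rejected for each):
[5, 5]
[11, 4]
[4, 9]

Accepted, Rejected, Rejected

The classifier is using: |first − second| ≤ 2.
[5, 5] — |5−5| = 0, hence Accepted. [11, 4] — |11−4| = 7, hence Rejected. [4, 9] — |4−9| = 5, hence Rejected.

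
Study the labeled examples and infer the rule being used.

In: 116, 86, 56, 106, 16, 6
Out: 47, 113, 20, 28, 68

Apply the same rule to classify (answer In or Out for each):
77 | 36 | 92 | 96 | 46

Out, In, Out, In, In

All 'In' examples share one property — ends in digit 6 — and every 'Out' example lacks it.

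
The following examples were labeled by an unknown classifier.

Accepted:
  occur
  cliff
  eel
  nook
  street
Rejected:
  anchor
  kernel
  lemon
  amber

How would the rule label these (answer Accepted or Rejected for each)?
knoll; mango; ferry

Accepted, Rejected, Accepted

Comparing the two groups points to one rule — has a double letter.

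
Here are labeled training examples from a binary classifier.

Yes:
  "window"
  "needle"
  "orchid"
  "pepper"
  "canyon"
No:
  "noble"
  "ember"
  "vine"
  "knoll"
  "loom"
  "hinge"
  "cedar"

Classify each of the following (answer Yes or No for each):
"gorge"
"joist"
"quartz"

One predicate separates the groups cleanly: length 6.
"gorge" — length 5, hence No.
"joist" — length 5, hence No.
"quartz" — length 6, hence Yes.

No, No, Yes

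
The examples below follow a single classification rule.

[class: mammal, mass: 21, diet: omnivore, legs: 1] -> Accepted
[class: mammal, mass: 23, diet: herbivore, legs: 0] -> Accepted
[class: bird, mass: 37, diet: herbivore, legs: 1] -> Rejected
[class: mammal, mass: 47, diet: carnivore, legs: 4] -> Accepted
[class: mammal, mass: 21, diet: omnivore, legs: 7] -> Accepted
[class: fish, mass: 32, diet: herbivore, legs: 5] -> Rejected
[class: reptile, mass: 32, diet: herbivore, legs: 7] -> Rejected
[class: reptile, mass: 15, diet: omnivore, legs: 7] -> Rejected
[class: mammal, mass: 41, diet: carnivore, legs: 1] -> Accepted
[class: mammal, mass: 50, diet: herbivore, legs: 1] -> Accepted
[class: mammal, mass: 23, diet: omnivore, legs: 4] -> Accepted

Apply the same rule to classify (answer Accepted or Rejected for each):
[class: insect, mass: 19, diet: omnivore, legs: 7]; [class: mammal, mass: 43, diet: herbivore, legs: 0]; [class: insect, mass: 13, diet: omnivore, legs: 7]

Rejected, Accepted, Rejected

'Accepted' ⟺ class is mammal.
Rejected: [class: insect, mass: 19, diet: omnivore, legs: 7], since class is insect. Accepted: [class: mammal, mass: 43, diet: herbivore, legs: 0], since class is mammal. Rejected: [class: insect, mass: 13, diet: omnivore, legs: 7], since class is insect.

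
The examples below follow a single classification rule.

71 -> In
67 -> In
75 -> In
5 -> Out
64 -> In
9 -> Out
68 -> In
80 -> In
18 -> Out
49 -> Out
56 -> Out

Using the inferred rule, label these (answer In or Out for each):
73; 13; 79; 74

In, Out, In, In

A rule that fits every label: at least 64 — true of each 'In' example, false of each 'Out' one.
73: In (73 ≥ 64).
13: Out (13 < 64).
79: In (79 ≥ 64).
74: In (74 ≥ 64).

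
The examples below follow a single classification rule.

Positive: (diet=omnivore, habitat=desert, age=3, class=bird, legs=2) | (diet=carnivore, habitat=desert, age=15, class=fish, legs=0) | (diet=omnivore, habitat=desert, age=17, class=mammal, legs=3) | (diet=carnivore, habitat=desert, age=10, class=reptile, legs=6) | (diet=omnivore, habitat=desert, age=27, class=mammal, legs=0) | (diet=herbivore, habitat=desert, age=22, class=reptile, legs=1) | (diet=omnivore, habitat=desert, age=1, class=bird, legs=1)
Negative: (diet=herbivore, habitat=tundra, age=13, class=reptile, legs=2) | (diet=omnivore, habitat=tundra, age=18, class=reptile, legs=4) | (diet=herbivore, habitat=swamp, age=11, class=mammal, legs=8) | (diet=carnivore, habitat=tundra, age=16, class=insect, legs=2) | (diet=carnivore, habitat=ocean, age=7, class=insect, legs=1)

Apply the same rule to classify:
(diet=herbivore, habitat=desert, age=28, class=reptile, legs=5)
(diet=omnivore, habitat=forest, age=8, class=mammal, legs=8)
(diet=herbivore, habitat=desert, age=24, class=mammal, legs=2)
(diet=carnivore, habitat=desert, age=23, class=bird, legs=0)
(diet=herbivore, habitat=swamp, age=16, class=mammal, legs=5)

Rule: habitat is desert. This holds for each 'Positive' example and fails for each 'Negative' one.
(diet=herbivore, habitat=desert, age=28, class=reptile, legs=5): habitat is desert — has this property, so Positive. (diet=omnivore, habitat=forest, age=8, class=mammal, legs=8): habitat is forest — does not fit, so Negative. (diet=herbivore, habitat=desert, age=24, class=mammal, legs=2): habitat is desert — has this property, so Positive. (diet=carnivore, habitat=desert, age=23, class=bird, legs=0): habitat is desert — has this property, so Positive. (diet=herbivore, habitat=swamp, age=16, class=mammal, legs=5): habitat is swamp — does not fit, so Negative.

Positive, Negative, Positive, Positive, Negative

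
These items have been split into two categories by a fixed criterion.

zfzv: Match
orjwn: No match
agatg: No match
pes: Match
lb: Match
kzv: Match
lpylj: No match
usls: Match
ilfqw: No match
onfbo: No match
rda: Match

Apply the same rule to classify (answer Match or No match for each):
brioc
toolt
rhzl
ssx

No match, No match, Match, Match

The simplest hypothesis consistent with all the labels is: length ≤ 4.
brioc → length 5 → No match. toolt → length 5 → No match. rhzl → length 4 → Match. ssx → length 3 → Match.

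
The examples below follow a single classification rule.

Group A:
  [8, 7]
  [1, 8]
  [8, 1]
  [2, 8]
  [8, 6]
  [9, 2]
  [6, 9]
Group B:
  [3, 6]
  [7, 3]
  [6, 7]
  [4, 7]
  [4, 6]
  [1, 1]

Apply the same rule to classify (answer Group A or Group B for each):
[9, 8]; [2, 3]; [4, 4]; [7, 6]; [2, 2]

A rule that fits every label: max ≥ 8 — true of each 'Group A' example, false of each 'Group B' one.

Group A, Group B, Group B, Group B, Group B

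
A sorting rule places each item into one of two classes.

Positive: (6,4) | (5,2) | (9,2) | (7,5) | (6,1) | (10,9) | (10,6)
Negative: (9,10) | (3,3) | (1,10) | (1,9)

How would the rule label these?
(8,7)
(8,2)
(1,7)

'Positive' ⟺ first > second.
(8,7) → 8 > 7 → Positive. (8,2) → 8 > 2 → Positive. (1,7) → 1 < 7 → Negative.

Positive, Positive, Negative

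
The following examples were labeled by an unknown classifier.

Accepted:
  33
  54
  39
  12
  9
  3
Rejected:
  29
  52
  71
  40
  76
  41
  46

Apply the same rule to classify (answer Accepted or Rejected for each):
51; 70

Accepted, Rejected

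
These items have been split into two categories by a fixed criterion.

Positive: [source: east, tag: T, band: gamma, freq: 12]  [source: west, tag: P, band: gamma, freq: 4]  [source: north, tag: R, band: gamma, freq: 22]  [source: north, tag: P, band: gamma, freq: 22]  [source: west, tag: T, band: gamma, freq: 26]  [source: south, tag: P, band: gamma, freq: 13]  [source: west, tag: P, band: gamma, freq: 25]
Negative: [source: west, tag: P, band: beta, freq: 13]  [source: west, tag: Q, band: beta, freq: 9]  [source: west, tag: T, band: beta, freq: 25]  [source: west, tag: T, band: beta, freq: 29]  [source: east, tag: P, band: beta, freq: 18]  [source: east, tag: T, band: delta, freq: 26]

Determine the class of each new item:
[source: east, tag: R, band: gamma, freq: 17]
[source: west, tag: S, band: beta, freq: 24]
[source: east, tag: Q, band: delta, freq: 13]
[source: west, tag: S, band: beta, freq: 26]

Positive, Negative, Negative, Negative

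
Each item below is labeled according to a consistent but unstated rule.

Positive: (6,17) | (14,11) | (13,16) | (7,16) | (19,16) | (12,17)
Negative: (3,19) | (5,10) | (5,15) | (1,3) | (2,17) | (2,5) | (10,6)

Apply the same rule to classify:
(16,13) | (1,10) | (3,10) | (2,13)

Positive, Negative, Negative, Negative

The pattern is that an item is 'Positive' exactly when: sum ≥ 23.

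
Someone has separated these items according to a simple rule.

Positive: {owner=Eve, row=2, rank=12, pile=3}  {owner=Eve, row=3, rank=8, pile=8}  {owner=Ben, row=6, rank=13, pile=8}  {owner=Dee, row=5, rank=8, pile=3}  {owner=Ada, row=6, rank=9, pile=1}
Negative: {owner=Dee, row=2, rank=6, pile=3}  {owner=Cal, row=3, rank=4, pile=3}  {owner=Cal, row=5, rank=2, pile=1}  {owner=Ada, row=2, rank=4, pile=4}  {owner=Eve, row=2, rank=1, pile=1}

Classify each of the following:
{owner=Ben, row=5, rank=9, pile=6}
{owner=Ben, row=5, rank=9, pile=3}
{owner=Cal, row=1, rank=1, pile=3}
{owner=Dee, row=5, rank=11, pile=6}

Positive, Positive, Negative, Positive

The simplest hypothesis consistent with all the labels is: rank ≥ 8.
{owner=Ben, row=5, rank=9, pile=6}: rank = 9 — passes, so Positive.
{owner=Ben, row=5, rank=9, pile=3}: rank = 9 — passes, so Positive.
{owner=Cal, row=1, rank=1, pile=3}: rank = 1 — doesn't match, so Negative.
{owner=Dee, row=5, rank=11, pile=6}: rank = 11 — passes, so Positive.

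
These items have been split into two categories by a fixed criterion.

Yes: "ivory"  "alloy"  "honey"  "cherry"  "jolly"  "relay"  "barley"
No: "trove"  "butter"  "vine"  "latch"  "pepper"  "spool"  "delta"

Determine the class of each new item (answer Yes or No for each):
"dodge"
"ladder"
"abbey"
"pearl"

No, No, Yes, No

'Yes' ⟺ contains 'y'.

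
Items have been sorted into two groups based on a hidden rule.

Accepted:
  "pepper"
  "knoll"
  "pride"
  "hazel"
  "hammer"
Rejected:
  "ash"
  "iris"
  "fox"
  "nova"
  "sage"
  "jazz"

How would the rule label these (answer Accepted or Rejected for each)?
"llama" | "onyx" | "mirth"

Accepted, Rejected, Accepted

The distinguishing property — length ≥ 5 — holds for all the 'Accepted' cases and none of the 'Rejected' cases.
"llama" → length 5 → Accepted.
"onyx" → length 4 → Rejected.
"mirth" → length 5 → Accepted.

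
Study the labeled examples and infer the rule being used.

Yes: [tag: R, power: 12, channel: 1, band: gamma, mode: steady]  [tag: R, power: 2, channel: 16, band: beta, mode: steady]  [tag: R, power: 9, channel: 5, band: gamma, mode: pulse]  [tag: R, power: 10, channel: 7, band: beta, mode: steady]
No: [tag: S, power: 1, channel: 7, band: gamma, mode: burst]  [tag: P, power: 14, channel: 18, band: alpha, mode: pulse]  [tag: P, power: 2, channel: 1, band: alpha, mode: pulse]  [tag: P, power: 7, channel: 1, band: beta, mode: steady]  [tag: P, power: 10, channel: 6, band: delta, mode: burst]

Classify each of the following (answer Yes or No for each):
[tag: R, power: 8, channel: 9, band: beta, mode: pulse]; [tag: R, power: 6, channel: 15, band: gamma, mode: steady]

Yes, Yes

The rule appears to be: tag is R.
[tag: R, power: 8, channel: 9, band: beta, mode: pulse] — tag is R, hence Yes.
[tag: R, power: 6, channel: 15, band: gamma, mode: steady] — tag is R, hence Yes.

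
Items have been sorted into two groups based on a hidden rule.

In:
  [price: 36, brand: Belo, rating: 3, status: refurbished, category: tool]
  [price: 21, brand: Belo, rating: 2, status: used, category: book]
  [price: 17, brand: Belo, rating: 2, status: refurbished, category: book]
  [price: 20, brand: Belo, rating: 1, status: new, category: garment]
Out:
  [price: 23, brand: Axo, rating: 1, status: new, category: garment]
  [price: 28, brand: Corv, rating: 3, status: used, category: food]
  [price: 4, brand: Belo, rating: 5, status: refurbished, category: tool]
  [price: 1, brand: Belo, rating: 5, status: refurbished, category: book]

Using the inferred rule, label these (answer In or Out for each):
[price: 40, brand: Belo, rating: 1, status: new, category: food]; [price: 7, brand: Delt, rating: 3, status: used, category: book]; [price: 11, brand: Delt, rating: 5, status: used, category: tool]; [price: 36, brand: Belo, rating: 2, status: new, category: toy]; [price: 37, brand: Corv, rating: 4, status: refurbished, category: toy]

One predicate separates the groups cleanly: brand is Belo AND price ≥ 17.
[price: 40, brand: Belo, rating: 1, status: new, category: food] → brand is Belo, price = 40 → In.
[price: 7, brand: Delt, rating: 3, status: used, category: book] → brand is Delt, price = 7 → Out.
[price: 11, brand: Delt, rating: 5, status: used, category: tool] → brand is Delt, price = 11 → Out.
[price: 36, brand: Belo, rating: 2, status: new, category: toy] → brand is Belo, price = 36 → In.
[price: 37, brand: Corv, rating: 4, status: refurbished, category: toy] → brand is Corv, price = 37 → Out.

In, Out, Out, In, Out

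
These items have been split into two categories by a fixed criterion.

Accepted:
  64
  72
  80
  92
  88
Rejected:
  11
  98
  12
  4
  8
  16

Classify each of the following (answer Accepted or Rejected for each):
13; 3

The rule appears to be: multiple of 4 AND at least 64.
Rejected: 13, since 13 = 4·3 + 1, 13 < 64. Rejected: 3, since 3 = 4·0 + 3, 3 < 64.

Rejected, Rejected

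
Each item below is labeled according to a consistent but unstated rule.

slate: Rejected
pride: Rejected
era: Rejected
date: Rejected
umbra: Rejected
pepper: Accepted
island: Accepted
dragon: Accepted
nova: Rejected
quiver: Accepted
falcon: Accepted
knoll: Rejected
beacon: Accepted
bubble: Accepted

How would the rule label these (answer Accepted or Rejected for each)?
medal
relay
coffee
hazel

A rule that fits every label: length 6 — true of each 'Accepted' example, false of each 'Rejected' one.

Rejected, Rejected, Accepted, Rejected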